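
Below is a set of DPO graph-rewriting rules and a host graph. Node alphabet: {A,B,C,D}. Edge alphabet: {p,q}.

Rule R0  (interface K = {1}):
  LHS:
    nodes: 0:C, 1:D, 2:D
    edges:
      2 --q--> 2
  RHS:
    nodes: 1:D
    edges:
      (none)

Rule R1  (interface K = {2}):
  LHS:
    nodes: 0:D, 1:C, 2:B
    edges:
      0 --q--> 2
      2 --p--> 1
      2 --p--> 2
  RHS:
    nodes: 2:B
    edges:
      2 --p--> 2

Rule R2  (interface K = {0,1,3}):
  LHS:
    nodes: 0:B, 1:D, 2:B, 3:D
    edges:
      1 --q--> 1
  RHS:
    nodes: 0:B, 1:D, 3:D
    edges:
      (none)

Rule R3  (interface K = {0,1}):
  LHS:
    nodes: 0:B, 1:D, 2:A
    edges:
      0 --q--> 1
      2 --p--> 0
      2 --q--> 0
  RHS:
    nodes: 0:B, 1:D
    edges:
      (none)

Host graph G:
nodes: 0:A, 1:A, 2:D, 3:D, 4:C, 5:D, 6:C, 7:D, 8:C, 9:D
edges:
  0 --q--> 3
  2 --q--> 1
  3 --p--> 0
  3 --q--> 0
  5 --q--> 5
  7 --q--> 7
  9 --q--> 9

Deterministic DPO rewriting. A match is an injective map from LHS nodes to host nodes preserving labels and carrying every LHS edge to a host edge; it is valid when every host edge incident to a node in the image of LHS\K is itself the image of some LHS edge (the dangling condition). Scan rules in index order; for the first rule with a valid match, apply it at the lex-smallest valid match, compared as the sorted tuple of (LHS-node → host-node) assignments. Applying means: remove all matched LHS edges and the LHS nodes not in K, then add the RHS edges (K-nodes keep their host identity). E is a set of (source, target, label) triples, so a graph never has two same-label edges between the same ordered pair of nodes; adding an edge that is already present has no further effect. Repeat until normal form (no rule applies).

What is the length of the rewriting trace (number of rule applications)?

Answer: 3

Rewrite trace:
initial: |V|=10 |E|=7  E = 0-q->3 2-q->1 3-p->0 3-q->0 5-q->5 7-q->7 9-q->9
step 1: apply R0 at {0↦4, 1↦2, 2↦5}  → |V|=8 |E|=6  E = 0-q->3 2-q->1 3-p->0 3-q->0 7-q->7 9-q->9
step 2: apply R0 at {0↦6, 1↦2, 2↦7}  → |V|=6 |E|=5  E = 0-q->3 2-q->1 3-p->0 3-q->0 9-q->9
step 3: apply R0 at {0↦8, 1↦2, 2↦9}  → |V|=4 |E|=4  E = 0-q->3 2-q->1 3-p->0 3-q->0
final graph: no rule applies after step 3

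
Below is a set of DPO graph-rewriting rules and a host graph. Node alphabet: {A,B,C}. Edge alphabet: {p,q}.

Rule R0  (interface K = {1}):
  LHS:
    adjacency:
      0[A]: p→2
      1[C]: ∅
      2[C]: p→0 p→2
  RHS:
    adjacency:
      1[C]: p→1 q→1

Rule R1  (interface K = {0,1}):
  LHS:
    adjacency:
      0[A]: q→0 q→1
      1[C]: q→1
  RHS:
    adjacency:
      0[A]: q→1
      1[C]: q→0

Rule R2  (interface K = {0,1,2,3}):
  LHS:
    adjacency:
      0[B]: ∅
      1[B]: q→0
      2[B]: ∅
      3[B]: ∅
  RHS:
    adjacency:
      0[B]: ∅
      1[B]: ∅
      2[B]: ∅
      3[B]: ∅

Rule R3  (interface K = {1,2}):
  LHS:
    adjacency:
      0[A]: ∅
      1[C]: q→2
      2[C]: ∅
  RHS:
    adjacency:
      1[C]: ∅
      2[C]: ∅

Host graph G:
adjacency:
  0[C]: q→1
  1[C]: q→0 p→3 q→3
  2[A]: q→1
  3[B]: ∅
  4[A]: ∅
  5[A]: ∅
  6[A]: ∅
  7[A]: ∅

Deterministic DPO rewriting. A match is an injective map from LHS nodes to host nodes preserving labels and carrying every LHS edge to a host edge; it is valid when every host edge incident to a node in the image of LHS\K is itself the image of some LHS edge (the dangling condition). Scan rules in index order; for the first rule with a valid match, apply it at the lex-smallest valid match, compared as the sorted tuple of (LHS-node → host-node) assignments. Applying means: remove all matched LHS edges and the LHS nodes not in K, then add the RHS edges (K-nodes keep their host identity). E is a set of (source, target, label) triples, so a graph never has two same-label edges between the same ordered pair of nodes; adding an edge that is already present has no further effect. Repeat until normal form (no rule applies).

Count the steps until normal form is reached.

Answer: 2

Steps:
initial: |V|=8 |E|=5  E = 0-q->1 1-q->0 1-p->3 1-q->3 2-q->1
step 1: apply R3 at {0↦4, 1↦0, 2↦1}  → |V|=7 |E|=4  E = 1-q->0 1-p->3 1-q->3 2-q->1
step 2: apply R3 at {0↦5, 1↦1, 2↦0}  → |V|=6 |E|=3  E = 1-p->3 1-q->3 2-q->1
final graph: no rule applies after step 2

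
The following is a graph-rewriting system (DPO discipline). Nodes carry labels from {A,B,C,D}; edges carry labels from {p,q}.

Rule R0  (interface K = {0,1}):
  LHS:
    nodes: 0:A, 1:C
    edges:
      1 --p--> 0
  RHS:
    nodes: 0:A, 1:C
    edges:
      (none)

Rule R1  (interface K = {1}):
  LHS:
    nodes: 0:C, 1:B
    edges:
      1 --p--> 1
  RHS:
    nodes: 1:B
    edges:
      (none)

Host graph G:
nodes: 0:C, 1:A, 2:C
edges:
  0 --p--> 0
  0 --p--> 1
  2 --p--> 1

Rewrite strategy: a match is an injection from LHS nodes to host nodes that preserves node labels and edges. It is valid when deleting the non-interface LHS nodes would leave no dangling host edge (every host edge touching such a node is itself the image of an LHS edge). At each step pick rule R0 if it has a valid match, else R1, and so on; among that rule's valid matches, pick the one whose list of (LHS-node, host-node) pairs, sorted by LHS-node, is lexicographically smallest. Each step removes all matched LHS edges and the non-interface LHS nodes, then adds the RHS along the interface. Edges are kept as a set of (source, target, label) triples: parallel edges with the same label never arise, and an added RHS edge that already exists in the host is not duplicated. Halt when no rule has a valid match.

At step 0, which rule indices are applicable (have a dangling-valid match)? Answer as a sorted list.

R0: 2 valid matches — {0↦1, 1↦0}, {0↦1, 1↦2}
R1: no valid match — LHS pattern not found

Answer: [R0]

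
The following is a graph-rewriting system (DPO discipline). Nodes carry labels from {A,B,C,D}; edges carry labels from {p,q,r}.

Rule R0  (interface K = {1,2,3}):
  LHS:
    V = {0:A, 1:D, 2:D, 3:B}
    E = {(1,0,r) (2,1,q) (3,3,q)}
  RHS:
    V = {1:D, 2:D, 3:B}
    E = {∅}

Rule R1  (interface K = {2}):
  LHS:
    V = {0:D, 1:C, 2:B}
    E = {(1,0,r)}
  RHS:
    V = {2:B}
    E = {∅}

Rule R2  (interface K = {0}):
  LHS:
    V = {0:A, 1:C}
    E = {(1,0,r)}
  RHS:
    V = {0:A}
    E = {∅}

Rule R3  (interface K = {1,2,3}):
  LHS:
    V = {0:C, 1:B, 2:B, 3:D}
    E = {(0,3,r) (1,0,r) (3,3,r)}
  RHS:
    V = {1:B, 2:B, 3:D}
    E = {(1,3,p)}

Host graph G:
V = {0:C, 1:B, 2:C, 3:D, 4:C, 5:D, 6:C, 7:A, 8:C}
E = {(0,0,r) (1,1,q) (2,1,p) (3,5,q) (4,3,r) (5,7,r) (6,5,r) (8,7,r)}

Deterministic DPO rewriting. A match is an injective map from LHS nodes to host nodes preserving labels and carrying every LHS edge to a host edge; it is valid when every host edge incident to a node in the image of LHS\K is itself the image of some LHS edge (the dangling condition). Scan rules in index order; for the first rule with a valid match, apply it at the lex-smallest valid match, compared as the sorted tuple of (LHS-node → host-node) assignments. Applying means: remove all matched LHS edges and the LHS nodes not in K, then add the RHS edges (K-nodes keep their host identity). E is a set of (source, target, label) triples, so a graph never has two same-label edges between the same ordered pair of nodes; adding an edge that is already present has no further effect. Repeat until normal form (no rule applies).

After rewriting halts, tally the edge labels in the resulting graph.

Answer: p:1 r:1

Derivation:
[0] host  ⇒  9 nodes, 8 edges  {0-r->0 1-q->1 2-p->1 3-q->5 4-r->3 5-r->7 6-r->5 8-r->7}
[1] R2 @ {0↦7, 1↦8}  ⇒  8 nodes, 7 edges  {0-r->0 1-q->1 2-p->1 3-q->5 4-r->3 5-r->7 6-r->5}
[2] R0 @ {0↦7, 1↦5, 2↦3, 3↦1}  ⇒  7 nodes, 4 edges  {0-r->0 2-p->1 4-r->3 6-r->5}
[3] R1 @ {0↦3, 1↦4, 2↦1}  ⇒  5 nodes, 3 edges  {0-r->0 2-p->1 6-r->5}
[4] R1 @ {0↦5, 1↦6, 2↦1}  ⇒  3 nodes, 2 edges  {0-r->0 2-p->1}
halt: no rule applies after step 4
NF edges: [(0, 0, 'r'), (2, 1, 'p')]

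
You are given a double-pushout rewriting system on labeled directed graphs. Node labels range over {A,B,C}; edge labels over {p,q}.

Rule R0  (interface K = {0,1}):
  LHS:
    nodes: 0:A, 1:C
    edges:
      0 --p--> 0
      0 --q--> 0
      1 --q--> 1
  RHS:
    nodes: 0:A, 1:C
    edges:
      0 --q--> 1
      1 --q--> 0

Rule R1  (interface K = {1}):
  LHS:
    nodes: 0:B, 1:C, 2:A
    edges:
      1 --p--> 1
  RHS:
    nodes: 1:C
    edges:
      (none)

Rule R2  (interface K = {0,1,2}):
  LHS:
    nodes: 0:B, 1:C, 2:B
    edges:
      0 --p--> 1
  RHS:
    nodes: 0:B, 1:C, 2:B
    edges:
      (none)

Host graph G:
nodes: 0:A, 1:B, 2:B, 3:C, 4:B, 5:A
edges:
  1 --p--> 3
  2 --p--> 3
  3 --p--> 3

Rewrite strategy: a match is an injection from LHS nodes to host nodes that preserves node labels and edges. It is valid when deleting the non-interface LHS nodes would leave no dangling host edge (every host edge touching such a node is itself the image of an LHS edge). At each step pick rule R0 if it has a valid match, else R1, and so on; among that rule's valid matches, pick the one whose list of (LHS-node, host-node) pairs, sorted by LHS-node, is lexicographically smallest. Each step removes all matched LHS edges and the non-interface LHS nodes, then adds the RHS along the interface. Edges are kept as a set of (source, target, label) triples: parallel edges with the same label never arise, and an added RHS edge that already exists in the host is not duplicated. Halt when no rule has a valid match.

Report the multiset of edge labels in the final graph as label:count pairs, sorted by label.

Answer: (no edges)

Steps:
start.  V:6 E:3  edges: 1-p->3 2-p->3 3-p->3
1. fire R1 via {0↦4, 1↦3, 2↦0}  →  V:4 E:2  edges: 1-p->3 2-p->3
2. fire R2 via {0↦1, 1↦3, 2↦2}  →  V:4 E:1  edges: 2-p->3
3. fire R2 via {0↦2, 1↦3, 2↦1}  →  V:4 E:0  edges: ∅
final graph: no rule applies after step 3
NF edges: []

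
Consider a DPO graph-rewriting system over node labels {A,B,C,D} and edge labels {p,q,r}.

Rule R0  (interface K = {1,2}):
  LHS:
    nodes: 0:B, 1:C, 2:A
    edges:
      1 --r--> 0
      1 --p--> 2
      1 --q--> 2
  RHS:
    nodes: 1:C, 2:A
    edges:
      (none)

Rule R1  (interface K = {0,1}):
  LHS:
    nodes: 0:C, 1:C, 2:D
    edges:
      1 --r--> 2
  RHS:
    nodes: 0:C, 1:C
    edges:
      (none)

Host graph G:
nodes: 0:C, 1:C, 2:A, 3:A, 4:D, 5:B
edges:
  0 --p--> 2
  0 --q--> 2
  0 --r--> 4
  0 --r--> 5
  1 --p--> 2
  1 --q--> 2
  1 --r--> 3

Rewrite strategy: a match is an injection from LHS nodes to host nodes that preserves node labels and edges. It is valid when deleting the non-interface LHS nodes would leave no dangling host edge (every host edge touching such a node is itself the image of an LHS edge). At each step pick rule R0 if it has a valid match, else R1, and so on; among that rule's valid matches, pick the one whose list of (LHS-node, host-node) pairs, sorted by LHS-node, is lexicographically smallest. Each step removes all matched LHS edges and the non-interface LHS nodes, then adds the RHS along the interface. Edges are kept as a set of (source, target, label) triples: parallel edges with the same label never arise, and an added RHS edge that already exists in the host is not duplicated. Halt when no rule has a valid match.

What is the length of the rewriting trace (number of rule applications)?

start.  V:6 E:7  edges: 0-p->2 0-q->2 0-r->4 0-r->5 1-p->2 1-q->2 1-r->3
1. fire R0 via {0↦5, 1↦0, 2↦2}  →  V:5 E:4  edges: 0-r->4 1-p->2 1-q->2 1-r->3
2. fire R1 via {0↦1, 1↦0, 2↦4}  →  V:4 E:3  edges: 1-p->2 1-q->2 1-r->3
normal form: no rule applies after step 2

Answer: 2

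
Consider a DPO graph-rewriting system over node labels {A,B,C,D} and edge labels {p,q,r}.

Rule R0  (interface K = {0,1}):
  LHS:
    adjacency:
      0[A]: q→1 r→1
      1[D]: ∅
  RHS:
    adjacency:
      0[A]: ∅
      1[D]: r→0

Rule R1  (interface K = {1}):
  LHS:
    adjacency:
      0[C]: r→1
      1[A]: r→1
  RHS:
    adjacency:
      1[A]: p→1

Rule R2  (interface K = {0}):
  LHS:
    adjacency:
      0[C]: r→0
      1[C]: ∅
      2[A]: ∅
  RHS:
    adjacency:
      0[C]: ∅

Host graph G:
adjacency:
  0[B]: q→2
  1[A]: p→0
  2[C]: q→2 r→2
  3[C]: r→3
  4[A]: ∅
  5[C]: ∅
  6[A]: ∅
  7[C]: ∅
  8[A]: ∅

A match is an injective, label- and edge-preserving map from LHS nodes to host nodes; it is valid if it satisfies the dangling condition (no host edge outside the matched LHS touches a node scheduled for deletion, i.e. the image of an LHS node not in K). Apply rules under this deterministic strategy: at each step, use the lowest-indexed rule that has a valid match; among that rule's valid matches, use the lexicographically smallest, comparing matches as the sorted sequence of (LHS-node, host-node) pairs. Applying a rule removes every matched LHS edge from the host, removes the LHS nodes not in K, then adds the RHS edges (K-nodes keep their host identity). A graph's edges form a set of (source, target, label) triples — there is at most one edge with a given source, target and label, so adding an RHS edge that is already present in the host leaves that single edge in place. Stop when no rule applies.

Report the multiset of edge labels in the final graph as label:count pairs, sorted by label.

Answer: p:1 q:2

Derivation:
start.  V:9 E:5  edges: 0-q->2 1-p->0 2-q->2 2-r->2 3-r->3
1. fire R2 via {0↦2, 1↦5, 2↦4}  →  V:7 E:4  edges: 0-q->2 1-p->0 2-q->2 3-r->3
2. fire R2 via {0↦3, 1↦7, 2↦6}  →  V:5 E:3  edges: 0-q->2 1-p->0 2-q->2
final graph: no rule applies after step 2
NF edges: [(0, 2, 'q'), (1, 0, 'p'), (2, 2, 'q')]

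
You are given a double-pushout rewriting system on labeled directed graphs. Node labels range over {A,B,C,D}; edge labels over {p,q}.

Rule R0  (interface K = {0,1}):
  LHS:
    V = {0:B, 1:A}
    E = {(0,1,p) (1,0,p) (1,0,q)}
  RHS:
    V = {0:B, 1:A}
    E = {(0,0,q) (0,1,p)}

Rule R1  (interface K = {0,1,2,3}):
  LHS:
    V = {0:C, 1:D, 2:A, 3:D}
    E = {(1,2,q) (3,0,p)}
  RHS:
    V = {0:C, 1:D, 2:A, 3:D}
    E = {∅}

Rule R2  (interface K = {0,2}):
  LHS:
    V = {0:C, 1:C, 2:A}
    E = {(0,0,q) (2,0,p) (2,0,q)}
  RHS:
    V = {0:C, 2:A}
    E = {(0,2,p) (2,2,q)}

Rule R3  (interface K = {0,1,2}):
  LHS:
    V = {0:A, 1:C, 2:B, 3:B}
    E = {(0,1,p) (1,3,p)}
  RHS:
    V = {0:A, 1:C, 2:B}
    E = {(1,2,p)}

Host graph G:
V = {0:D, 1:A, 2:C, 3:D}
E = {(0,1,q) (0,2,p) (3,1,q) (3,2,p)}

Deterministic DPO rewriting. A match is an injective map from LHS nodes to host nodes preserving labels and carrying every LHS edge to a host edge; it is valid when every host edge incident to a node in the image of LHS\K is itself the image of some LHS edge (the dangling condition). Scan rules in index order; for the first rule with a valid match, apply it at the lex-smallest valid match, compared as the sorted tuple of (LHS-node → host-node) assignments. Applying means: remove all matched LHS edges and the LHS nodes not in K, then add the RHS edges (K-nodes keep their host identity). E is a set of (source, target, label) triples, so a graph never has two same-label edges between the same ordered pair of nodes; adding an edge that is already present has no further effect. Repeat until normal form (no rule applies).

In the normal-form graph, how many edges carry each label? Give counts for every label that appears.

[0] host  ⇒  4 nodes, 4 edges  {0-q->1 0-p->2 3-q->1 3-p->2}
[1] R1 @ {0↦2, 1↦0, 2↦1, 3↦3}  ⇒  4 nodes, 2 edges  {0-p->2 3-q->1}
[2] R1 @ {0↦2, 1↦3, 2↦1, 3↦0}  ⇒  4 nodes, 0 edges  {∅}
halt: no rule applies after step 2
NF edges: []

Answer: (no edges)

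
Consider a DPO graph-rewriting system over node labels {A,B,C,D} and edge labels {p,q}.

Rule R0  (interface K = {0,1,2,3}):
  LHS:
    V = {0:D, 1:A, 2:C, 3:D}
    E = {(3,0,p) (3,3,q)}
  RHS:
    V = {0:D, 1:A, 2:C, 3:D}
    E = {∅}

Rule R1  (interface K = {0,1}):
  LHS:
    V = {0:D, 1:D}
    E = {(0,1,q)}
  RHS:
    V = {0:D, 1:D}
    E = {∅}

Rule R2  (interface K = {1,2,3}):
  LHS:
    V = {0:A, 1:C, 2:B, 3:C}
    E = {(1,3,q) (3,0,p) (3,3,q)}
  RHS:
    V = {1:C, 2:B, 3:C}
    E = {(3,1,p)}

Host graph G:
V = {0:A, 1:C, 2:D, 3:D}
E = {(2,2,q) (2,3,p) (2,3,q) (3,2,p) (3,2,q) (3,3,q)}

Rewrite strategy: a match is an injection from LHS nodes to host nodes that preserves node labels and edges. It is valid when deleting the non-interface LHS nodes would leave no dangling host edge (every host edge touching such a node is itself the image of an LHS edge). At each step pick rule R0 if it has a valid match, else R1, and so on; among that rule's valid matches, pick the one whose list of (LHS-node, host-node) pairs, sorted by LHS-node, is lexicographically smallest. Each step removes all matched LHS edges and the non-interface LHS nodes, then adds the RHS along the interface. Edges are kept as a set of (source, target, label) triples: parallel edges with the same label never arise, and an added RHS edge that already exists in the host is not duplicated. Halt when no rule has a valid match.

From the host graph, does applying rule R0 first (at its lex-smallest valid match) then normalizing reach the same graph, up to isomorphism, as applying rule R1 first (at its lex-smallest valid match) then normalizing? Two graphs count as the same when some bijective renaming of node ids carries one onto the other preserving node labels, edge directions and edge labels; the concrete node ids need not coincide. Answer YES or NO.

branch R0-first: apply at {0↦2, 1↦0, 2↦1, 3↦3} → |E|=4, then 3 more step(s) → NF |V|=4 |E|=0 V={0:A, 1:C, 2:D, 3:D} E=∅
branch R1-first: apply at {0↦2, 1↦3} → |E|=5, then 3 more step(s) → NF |V|=4 |E|=0 V={0:A, 1:C, 2:D, 3:D} E=∅
graphs isomorphic (equal up to label-preserving node renaming)

Answer: YES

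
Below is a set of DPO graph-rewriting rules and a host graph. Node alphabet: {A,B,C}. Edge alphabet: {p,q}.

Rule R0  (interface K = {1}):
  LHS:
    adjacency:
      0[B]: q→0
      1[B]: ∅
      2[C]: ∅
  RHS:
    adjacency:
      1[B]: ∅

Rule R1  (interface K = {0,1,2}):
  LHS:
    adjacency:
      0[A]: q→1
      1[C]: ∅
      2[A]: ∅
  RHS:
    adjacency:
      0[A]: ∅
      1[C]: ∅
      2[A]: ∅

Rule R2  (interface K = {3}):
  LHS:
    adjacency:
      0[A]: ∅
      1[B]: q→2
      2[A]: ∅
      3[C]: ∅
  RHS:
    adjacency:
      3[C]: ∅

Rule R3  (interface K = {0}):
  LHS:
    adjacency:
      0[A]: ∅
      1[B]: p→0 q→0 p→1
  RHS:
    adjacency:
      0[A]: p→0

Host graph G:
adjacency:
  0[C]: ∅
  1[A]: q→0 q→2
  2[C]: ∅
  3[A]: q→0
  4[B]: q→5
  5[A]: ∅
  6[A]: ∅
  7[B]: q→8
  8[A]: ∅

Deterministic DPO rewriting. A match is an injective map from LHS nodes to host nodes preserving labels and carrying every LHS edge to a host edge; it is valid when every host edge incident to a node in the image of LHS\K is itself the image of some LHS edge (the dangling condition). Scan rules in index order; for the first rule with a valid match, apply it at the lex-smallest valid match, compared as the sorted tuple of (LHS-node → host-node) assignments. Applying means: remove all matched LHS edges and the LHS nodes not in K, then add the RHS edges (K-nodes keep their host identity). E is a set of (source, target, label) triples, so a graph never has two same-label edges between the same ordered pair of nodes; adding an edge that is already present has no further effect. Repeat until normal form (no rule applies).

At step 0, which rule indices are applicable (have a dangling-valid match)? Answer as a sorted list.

Answer: [R1,R2]

Derivation:
R0: no valid match — LHS pattern not found
R1: 12 valid matches — {0↦1, 1↦0, 2↦3}, {0↦1, 1↦0, 2↦5}, {0↦1, 1↦0, 2↦6} (+9 more)
R2: 4 valid matches — {0↦6, 1↦4, 2↦5, 3↦0}, {0↦6, 1↦4, 2↦5, 3↦2}, {0↦6, 1↦7, 2↦8, 3↦0} (+1 more)
R3: no valid match — LHS pattern not found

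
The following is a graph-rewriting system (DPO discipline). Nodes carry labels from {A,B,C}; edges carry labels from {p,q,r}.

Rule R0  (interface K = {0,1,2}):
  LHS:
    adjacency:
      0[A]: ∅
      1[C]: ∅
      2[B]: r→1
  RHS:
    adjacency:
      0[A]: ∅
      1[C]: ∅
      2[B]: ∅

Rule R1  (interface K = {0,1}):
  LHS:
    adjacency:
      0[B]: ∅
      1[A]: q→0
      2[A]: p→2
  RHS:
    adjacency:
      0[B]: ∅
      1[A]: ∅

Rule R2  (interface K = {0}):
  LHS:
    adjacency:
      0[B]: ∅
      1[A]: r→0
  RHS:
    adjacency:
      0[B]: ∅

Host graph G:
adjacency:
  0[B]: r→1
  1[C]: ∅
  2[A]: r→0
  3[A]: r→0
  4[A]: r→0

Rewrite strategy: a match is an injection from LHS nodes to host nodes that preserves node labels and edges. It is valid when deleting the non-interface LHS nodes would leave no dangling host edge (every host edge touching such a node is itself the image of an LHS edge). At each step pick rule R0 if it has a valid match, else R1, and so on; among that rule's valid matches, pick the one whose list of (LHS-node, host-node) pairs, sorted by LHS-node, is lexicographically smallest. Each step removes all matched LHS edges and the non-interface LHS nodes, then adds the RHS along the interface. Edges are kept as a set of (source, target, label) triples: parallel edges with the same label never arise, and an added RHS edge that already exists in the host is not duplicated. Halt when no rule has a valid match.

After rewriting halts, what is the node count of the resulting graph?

Answer: 2

Steps:
[0] host  ⇒  5 nodes, 4 edges  {0-r->1 2-r->0 3-r->0 4-r->0}
[1] R0 @ {0↦2, 1↦1, 2↦0}  ⇒  5 nodes, 3 edges  {2-r->0 3-r->0 4-r->0}
[2] R2 @ {0↦0, 1↦2}  ⇒  4 nodes, 2 edges  {3-r->0 4-r->0}
[3] R2 @ {0↦0, 1↦3}  ⇒  3 nodes, 1 edges  {4-r->0}
[4] R2 @ {0↦0, 1↦4}  ⇒  2 nodes, 0 edges  {∅}
final graph: no rule applies after step 4
NF nodes: {0:B, 1:C}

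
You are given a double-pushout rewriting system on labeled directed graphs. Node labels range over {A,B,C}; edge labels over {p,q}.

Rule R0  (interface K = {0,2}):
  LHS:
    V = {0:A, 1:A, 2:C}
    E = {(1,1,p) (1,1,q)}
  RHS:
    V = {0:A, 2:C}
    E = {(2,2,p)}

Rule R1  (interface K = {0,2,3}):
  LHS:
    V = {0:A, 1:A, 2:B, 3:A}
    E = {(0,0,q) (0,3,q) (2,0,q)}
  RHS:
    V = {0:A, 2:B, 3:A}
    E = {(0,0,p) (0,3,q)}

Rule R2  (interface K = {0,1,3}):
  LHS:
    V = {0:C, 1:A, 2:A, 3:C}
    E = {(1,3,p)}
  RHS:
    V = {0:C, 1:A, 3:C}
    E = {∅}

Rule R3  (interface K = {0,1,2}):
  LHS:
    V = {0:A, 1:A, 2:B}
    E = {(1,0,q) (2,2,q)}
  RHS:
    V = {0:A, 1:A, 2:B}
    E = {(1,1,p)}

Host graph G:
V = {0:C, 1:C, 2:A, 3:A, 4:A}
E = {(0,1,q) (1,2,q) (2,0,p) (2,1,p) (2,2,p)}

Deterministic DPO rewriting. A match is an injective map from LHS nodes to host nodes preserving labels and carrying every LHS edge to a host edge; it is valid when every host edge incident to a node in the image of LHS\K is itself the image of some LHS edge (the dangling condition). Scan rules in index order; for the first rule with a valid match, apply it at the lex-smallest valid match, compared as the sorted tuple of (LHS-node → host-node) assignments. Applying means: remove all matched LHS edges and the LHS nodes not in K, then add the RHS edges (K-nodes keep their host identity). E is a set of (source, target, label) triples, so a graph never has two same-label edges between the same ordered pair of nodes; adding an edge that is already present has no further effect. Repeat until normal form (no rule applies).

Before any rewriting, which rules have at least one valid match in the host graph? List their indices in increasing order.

Answer: [R2]

Derivation:
R0: no valid match — LHS pattern not found
R1: no valid match — LHS pattern not found
R2: 4 valid matches — {0↦0, 1↦2, 2↦3, 3↦1}, {0↦0, 1↦2, 2↦4, 3↦1}, {0↦1, 1↦2, 2↦3, 3↦0} (+1 more)
R3: no valid match — LHS pattern not found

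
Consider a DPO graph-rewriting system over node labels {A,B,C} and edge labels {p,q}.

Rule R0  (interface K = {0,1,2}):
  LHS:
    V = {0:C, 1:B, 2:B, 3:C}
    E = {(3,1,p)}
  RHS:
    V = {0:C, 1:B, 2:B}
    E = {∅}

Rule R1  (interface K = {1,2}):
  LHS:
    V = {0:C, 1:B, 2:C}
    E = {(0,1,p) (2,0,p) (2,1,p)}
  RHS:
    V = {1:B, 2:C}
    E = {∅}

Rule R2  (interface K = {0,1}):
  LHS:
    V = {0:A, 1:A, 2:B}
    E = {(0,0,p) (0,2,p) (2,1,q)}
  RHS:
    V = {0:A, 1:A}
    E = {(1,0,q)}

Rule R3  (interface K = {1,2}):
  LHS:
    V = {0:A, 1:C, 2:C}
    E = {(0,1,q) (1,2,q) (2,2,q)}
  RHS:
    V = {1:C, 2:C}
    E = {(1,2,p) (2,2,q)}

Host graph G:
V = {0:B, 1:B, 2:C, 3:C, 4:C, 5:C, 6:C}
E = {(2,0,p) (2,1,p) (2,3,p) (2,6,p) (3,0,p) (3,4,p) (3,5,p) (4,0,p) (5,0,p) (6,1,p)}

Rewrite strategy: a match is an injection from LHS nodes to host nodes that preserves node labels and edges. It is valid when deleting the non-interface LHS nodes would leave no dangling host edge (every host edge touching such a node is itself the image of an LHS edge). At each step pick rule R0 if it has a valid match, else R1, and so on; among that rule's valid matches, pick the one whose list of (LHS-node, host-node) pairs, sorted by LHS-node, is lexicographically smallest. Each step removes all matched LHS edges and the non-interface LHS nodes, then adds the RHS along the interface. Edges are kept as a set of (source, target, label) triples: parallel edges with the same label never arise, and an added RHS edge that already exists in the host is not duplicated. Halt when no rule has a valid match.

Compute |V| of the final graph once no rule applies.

initial: |V|=7 |E|=10  E = 2-p->0 2-p->1 2-p->3 2-p->6 3-p->0 3-p->4 3-p->5 4-p->0 5-p->0 6-p->1
step 1: apply R1 at {0↦4, 1↦0, 2↦3}  → |V|=6 |E|=7  E = 2-p->0 2-p->1 2-p->3 2-p->6 3-p->5 5-p->0 6-p->1
step 2: apply R1 at {0↦6, 1↦1, 2↦2}  → |V|=5 |E|=4  E = 2-p->0 2-p->3 3-p->5 5-p->0
halt: no rule applies after step 2
NF nodes: {0:B, 1:B, 2:C, 3:C, 5:C}

Answer: 5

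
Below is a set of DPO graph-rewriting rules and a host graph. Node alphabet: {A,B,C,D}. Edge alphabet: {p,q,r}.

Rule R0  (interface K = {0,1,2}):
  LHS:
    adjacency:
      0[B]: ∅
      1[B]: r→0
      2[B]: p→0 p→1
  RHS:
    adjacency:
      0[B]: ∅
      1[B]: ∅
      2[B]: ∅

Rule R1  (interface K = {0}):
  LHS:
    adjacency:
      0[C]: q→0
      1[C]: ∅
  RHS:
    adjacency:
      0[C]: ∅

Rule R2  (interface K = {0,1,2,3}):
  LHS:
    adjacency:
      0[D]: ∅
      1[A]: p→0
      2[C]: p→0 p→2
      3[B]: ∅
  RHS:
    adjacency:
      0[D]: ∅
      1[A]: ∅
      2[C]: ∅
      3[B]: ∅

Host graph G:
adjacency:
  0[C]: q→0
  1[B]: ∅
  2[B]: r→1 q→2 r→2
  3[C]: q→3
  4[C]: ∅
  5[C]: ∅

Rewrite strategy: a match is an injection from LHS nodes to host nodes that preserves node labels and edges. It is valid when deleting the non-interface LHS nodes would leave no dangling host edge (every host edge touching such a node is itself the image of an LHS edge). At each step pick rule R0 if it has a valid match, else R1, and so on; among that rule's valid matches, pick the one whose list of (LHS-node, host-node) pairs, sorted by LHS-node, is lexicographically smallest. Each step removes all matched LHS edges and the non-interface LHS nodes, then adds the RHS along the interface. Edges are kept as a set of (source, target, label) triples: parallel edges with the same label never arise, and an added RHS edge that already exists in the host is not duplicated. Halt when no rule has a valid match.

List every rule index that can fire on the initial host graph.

Answer: [R1]

Rewrite trace:
R0: no valid match — LHS pattern not found
R1: 4 valid matches — {0↦0, 1↦4}, {0↦0, 1↦5}, {0↦3, 1↦4} (+1 more)
R2: no valid match — LHS pattern not found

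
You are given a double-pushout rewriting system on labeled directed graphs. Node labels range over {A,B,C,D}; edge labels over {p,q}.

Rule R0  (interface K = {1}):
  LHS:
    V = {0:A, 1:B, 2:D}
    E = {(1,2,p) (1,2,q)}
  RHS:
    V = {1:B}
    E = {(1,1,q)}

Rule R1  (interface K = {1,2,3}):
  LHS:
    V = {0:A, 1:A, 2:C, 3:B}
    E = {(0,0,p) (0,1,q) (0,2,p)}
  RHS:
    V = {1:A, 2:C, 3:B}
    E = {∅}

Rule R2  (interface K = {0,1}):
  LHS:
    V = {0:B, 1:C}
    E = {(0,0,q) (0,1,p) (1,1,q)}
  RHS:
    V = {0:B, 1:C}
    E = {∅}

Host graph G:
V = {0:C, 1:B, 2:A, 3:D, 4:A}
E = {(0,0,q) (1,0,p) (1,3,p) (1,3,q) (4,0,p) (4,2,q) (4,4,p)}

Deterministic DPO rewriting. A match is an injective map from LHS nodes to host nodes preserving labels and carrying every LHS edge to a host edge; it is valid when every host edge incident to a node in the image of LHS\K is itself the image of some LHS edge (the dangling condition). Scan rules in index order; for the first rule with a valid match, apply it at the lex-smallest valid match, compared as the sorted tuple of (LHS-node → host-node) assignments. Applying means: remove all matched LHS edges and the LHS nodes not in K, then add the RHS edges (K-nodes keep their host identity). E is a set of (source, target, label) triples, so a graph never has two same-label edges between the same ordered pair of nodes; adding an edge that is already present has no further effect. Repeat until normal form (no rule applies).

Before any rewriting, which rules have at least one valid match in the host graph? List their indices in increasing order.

Answer: [R1]

Steps:
R0: no valid match — 2 raw matches, all fail dangling condition
R1: 1 valid match — {0↦4, 1↦2, 2↦0, 3↦1}
R2: no valid match — LHS pattern not found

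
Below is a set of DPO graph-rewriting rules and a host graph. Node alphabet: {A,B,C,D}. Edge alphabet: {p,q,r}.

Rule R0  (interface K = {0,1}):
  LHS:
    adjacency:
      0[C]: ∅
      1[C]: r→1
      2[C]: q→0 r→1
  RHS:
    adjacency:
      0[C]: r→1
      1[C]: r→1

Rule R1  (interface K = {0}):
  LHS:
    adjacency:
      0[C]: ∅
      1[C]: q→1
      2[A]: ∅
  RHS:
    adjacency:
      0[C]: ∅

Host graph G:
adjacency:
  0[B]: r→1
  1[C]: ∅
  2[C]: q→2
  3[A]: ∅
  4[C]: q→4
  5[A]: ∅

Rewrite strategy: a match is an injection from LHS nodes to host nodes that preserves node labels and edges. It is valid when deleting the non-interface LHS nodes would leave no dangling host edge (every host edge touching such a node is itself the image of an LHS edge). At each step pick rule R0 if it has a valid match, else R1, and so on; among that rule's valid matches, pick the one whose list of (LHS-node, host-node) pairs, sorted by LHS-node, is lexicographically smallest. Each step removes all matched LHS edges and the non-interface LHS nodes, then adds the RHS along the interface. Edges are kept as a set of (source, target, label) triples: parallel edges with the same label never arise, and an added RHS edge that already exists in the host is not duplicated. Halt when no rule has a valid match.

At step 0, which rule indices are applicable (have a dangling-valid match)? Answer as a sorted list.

Answer: [R1]

Derivation:
R0: no valid match — LHS pattern not found
R1: 8 valid matches — {0↦1, 1↦2, 2↦3}, {0↦1, 1↦2, 2↦5}, {0↦1, 1↦4, 2↦3} (+5 more)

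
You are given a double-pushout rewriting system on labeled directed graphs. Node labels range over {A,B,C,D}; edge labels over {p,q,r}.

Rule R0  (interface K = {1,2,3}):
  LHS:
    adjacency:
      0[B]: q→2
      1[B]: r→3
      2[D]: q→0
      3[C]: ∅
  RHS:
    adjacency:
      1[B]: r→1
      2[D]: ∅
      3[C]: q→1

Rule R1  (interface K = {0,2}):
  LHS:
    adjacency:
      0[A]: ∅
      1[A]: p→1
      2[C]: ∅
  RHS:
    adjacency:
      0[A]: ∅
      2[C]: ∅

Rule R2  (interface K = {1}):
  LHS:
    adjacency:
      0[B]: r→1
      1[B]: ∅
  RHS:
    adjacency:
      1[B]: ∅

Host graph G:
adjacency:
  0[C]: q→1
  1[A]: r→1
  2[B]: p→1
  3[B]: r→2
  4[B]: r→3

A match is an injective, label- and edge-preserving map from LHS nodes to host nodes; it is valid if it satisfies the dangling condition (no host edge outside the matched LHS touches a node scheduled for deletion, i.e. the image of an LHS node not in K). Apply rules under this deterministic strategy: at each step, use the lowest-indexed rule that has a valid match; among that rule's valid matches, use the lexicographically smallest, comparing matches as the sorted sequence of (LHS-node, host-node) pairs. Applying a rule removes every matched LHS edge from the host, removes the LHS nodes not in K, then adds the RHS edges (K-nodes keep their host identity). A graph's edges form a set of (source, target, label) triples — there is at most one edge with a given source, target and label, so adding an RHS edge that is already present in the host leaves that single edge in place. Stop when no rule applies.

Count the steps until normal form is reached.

[0] host  ⇒  5 nodes, 5 edges  {0-q->1 1-r->1 2-p->1 3-r->2 4-r->3}
[1] R2 @ {0↦4, 1↦3}  ⇒  4 nodes, 4 edges  {0-q->1 1-r->1 2-p->1 3-r->2}
[2] R2 @ {0↦3, 1↦2}  ⇒  3 nodes, 3 edges  {0-q->1 1-r->1 2-p->1}
final graph: no rule applies after step 2

Answer: 2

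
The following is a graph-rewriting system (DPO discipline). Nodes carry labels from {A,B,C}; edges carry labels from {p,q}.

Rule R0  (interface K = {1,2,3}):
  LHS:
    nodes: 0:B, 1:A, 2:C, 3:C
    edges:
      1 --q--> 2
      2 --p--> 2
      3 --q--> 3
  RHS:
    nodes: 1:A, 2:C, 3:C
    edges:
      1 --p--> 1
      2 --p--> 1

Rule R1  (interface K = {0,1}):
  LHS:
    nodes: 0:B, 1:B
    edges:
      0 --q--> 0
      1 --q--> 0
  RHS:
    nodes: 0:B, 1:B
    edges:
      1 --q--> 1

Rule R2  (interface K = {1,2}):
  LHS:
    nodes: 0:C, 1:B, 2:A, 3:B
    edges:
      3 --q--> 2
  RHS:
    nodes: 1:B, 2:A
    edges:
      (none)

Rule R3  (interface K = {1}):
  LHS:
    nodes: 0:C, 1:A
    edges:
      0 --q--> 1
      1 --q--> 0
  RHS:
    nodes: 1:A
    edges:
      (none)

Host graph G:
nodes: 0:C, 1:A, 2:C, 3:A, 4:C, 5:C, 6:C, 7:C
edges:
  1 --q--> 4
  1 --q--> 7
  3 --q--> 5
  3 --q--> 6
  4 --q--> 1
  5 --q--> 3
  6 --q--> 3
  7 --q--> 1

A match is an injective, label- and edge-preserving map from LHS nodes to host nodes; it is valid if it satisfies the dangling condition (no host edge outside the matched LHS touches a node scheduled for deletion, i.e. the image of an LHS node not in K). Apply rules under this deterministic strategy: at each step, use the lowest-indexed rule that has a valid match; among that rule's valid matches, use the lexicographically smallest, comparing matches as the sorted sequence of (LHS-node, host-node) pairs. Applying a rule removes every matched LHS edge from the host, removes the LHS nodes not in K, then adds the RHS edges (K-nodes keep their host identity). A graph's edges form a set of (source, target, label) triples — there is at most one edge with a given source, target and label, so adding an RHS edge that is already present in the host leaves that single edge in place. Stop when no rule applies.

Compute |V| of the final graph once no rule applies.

Answer: 4

Derivation:
initial: |V|=8 |E|=8  E = 1-q->4 1-q->7 3-q->5 3-q->6 4-q->1 5-q->3 6-q->3 7-q->1
step 1: apply R3 at {0↦4, 1↦1}  → |V|=7 |E|=6  E = 1-q->7 3-q->5 3-q->6 5-q->3 6-q->3 7-q->1
step 2: apply R3 at {0↦5, 1↦3}  → |V|=6 |E|=4  E = 1-q->7 3-q->6 6-q->3 7-q->1
step 3: apply R3 at {0↦6, 1↦3}  → |V|=5 |E|=2  E = 1-q->7 7-q->1
step 4: apply R3 at {0↦7, 1↦1}  → |V|=4 |E|=0  E = ∅
final graph: no rule applies after step 4
NF nodes: {0:C, 1:A, 2:C, 3:A}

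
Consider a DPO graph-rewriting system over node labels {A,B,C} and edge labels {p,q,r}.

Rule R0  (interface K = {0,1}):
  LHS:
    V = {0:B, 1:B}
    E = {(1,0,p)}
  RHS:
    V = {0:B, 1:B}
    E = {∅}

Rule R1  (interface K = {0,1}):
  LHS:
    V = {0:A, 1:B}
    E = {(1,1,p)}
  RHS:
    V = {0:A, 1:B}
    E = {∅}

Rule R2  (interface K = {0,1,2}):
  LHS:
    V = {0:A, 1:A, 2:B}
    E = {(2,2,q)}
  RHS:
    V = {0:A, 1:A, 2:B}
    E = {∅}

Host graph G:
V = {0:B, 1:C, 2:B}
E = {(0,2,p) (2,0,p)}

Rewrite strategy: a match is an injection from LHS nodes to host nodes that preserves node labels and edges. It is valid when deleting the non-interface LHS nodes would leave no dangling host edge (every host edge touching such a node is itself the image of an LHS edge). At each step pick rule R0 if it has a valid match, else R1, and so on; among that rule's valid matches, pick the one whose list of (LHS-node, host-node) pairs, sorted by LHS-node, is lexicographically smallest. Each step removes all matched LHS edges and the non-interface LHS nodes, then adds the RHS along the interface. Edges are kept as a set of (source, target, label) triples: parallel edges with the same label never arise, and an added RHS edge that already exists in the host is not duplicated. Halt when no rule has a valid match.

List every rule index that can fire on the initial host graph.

R0: 2 valid matches — {0↦0, 1↦2}, {0↦2, 1↦0}
R1: no valid match — LHS pattern not found
R2: no valid match — LHS pattern not found

Answer: [R0]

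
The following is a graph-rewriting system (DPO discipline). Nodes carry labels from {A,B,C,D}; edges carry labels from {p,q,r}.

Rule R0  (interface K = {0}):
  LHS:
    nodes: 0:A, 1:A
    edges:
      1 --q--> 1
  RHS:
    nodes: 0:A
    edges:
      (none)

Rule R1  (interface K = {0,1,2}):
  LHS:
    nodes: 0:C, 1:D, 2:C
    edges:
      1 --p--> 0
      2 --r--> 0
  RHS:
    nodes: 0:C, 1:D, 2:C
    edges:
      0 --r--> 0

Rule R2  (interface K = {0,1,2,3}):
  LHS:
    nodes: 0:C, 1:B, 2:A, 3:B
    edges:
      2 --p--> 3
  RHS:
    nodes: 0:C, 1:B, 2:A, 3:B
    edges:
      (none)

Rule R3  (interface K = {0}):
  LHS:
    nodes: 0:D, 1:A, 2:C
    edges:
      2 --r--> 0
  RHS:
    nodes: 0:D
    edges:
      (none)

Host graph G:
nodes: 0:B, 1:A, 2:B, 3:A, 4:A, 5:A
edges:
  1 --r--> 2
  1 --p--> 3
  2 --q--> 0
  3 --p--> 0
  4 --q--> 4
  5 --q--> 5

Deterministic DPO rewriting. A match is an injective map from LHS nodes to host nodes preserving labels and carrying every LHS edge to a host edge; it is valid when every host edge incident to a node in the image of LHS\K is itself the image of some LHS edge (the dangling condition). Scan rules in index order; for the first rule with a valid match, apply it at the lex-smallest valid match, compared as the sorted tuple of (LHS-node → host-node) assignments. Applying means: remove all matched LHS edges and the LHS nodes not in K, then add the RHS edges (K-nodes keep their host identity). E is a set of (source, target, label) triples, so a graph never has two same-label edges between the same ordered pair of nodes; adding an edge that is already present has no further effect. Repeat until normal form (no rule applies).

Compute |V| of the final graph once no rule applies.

initial: |V|=6 |E|=6  E = 1-r->2 1-p->3 2-q->0 3-p->0 4-q->4 5-q->5
step 1: apply R0 at {0↦1, 1↦4}  → |V|=5 |E|=5  E = 1-r->2 1-p->3 2-q->0 3-p->0 5-q->5
step 2: apply R0 at {0↦1, 1↦5}  → |V|=4 |E|=4  E = 1-r->2 1-p->3 2-q->0 3-p->0
normal form: no rule applies after step 2
NF nodes: {0:B, 1:A, 2:B, 3:A}

Answer: 4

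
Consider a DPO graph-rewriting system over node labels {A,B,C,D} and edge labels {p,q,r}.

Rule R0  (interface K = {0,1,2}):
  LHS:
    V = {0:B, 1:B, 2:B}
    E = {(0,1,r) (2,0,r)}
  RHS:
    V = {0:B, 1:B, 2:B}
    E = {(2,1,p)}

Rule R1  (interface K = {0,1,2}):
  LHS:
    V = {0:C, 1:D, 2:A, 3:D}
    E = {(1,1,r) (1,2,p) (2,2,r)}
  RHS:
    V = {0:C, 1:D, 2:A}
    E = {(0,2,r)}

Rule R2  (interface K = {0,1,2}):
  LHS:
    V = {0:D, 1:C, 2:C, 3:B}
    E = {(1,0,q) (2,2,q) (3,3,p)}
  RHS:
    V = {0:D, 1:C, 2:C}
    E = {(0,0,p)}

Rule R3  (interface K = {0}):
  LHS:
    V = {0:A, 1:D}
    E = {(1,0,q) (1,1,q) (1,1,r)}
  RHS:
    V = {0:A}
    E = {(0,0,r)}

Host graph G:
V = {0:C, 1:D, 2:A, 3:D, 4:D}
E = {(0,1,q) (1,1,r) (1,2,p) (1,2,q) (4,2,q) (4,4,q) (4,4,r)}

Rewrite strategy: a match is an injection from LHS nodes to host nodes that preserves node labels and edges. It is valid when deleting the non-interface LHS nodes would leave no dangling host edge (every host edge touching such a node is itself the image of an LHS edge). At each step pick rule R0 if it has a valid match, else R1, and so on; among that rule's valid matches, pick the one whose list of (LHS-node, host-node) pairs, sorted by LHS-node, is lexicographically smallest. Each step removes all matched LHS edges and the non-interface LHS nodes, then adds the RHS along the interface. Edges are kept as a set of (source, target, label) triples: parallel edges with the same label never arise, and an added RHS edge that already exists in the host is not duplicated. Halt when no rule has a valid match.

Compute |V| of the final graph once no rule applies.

[0] host  ⇒  5 nodes, 7 edges  {0-q->1 1-r->1 1-p->2 1-q->2 4-q->2 4-q->4 4-r->4}
[1] R3 @ {0↦2, 1↦4}  ⇒  4 nodes, 5 edges  {0-q->1 1-r->1 1-p->2 1-q->2 2-r->2}
[2] R1 @ {0↦0, 1↦1, 2↦2, 3↦3}  ⇒  3 nodes, 3 edges  {0-q->1 0-r->2 1-q->2}
final graph: no rule applies after step 2
NF nodes: {0:C, 1:D, 2:A}

Answer: 3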